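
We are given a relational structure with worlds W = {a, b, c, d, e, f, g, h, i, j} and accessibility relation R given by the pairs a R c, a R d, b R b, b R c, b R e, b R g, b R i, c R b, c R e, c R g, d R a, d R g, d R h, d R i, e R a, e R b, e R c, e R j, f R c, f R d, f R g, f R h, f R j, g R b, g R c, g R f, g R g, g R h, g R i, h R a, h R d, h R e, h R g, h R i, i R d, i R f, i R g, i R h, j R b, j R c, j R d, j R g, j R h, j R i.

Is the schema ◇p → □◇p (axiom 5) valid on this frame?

Axiom 5 corresponds to the accessibility relation being Euclidean.
Euclidean: no — a R c and a R d, but not c R d.

No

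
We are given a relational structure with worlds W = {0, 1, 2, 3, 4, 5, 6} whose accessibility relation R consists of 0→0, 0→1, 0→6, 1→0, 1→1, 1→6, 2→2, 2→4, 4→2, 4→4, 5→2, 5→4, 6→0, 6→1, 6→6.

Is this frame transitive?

Yes

Transitive: yes — every two-step R-path is closed by a direct edge.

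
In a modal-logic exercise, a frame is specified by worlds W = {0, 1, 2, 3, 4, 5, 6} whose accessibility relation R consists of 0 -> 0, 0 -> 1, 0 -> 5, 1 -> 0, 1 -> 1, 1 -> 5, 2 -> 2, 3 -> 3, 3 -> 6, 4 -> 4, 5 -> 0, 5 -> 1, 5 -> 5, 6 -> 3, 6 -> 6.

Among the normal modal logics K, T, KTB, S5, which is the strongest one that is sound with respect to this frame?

S5

Reflexive (axiom T): yes — every world is R-related to itself.
Symmetric (axiom B): yes — every pair in R has its reverse in R.
Euclidean (axiom 5): yes — any two successors of a common world are R-related.
So F validates K, T, KTB, S5. The strongest is S5.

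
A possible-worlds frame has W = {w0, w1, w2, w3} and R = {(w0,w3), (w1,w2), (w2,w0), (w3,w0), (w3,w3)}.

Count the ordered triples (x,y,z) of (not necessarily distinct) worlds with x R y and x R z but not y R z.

3

Enumerating: (w1,w2,w2), (w2,w0,w0), (w3,w0,w0).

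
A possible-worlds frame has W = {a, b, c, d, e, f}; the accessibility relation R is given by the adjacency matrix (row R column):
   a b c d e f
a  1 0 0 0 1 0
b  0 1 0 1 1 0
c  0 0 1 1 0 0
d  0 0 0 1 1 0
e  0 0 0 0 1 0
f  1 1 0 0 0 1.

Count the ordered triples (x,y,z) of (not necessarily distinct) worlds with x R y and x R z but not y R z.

10

Enumerating: (a,e,a), (b,d,b), (b,e,b), (b,e,d), (c,d,c), (d,e,d), (f,a,b), (f,a,f), (f,b,a), (f,b,f).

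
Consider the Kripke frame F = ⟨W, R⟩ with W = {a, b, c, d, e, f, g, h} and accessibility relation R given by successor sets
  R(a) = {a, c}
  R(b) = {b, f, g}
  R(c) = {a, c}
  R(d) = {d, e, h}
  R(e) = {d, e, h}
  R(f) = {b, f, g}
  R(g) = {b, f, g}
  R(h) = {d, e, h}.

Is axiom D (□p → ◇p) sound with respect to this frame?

Axiom D corresponds to the accessibility relation being serial.
Serial: yes — every world has a successor (e.g. a R a).

Yes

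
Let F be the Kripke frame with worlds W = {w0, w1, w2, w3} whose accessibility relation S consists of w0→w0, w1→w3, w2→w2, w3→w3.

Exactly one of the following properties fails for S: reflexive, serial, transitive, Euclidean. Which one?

reflexive

Reflexive: no — w1 is not related to itself.
Serial: yes — every world has a successor (e.g. w0 S w0).
Transitive: yes — every two-step S-path is closed by a direct edge.
Euclidean: yes — any two successors of a common world are S-related.
Only reflexive fails.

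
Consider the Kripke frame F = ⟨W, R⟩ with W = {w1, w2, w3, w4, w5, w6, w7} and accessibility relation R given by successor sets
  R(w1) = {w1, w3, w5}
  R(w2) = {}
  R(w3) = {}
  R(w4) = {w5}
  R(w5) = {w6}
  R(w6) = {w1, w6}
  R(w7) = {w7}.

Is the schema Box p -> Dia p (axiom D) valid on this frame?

No

The schema D characterises exactly the serial frames.
Serial: no — w2 has no R-successor.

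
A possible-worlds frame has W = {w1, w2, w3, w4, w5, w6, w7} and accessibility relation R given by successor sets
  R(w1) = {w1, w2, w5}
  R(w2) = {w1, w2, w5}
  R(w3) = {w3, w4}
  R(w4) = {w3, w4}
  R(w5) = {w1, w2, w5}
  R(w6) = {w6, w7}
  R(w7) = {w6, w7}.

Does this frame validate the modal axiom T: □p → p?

Yes

By correspondence theory, T is valid on a frame iff R is reflexive.
Reflexive: yes — every world is R-related to itself.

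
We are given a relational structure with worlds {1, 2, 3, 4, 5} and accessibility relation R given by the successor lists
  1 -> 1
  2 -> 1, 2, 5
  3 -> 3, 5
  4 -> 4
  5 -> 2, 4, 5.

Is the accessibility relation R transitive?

No

Transitive: no — 2 R 5 and 5 R 4, but not 2 R 4.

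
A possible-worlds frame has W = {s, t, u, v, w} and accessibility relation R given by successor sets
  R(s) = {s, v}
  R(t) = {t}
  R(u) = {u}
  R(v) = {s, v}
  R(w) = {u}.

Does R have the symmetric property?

No

Symmetric: no — w R u but not u R w.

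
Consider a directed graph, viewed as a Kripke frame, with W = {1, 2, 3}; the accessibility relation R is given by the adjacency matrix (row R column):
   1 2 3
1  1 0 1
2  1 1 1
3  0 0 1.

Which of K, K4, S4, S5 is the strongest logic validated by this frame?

S4

Transitive (axiom 4): yes — every two-step R-path is closed by a direct edge.
Reflexive (axiom T): yes — every world is R-related to itself.
Euclidean (axiom 5): no — 2 R 3 and 2 R 1, but not 3 R 1.
So F validates K, K4, S4; S5 would additionally require R to be Euclidean. The strongest is S4.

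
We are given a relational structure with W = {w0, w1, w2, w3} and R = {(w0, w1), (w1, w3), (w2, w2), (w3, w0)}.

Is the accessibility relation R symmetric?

Symmetric: no — w0 R w1 but not w1 R w0.

No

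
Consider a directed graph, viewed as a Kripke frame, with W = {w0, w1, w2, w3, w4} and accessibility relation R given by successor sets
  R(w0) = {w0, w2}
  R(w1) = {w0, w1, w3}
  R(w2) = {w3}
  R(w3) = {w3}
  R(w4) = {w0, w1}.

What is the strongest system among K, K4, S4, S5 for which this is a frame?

K

Transitive (axiom 4): no — w0 R w2 and w2 R w3, but not w0 R w3.
Reflexive (axiom T): no — w2 is not related to itself.
Euclidean (axiom 5): no — w1 R w0 and w1 R w3, but not w0 R w3.
So F validates K; K4 would additionally require R to be transitive. The strongest is K.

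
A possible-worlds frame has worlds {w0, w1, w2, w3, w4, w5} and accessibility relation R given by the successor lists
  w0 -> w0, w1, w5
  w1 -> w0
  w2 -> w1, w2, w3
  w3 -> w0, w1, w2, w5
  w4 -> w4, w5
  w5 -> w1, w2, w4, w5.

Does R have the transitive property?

No

Transitive: no — w0 R w5 and w5 R w2, but not w0 R w2.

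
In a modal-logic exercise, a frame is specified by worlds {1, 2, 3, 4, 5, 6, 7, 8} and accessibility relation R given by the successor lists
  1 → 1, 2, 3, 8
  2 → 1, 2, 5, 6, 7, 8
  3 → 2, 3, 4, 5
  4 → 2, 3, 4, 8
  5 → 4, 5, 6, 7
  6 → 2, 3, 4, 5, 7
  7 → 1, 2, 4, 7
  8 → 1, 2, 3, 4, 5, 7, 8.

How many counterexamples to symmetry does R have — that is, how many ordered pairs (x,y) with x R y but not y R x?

15

Enumerating: (1,3), (2,5), (3,2), (3,5), (4,2), (5,4), (5,7), (6,3), (6,4), (6,7), (7,1), (7,4), (8,3), (8,5), (8,7).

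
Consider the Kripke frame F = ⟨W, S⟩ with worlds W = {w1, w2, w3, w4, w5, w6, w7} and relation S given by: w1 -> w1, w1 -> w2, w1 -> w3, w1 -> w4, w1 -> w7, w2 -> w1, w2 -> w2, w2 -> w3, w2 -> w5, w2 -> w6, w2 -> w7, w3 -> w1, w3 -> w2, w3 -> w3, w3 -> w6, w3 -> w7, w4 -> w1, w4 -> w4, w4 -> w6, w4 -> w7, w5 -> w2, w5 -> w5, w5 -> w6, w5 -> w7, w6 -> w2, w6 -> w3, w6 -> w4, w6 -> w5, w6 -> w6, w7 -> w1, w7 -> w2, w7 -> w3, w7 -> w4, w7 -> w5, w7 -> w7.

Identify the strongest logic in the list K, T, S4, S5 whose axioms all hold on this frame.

Reflexive (axiom T): yes — every world is S-related to itself.
Transitive (axiom 4): no — w1 S w2 and w2 S w5, but not w1 S w5.
Euclidean (axiom 5): no — w1 S w2 and w1 S w4, but not w2 S w4.
So F validates K, T; S4 would additionally require S to be transitive. The strongest is T.

T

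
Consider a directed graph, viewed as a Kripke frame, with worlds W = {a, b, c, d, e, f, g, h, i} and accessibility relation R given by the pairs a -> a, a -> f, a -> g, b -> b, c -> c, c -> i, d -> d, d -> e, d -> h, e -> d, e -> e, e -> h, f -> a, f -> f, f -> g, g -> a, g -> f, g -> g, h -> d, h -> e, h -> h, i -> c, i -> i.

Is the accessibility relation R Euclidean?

Euclidean: yes — any two successors of a common world are R-related.

Yes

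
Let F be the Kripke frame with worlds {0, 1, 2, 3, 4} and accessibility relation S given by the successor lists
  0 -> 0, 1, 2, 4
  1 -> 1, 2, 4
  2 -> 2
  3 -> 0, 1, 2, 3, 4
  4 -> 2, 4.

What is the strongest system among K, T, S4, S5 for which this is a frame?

S4

Reflexive (axiom T): yes — every world is S-related to itself.
Transitive (axiom 4): yes — every two-step S-path is closed by a direct edge.
Euclidean (axiom 5): no — 0 S 2 and 0 S 1, but not 2 S 1.
So F validates K, T, S4; S5 would additionally require S to be Euclidean. The strongest is S4.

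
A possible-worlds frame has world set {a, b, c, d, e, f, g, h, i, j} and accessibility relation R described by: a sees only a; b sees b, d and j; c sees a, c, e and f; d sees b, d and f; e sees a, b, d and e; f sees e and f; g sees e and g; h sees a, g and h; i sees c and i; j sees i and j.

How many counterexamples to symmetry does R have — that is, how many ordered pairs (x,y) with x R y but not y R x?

Enumerating: (b,j), (c,a), (c,e), (c,f), (d,f), (e,a), (e,b), (e,d), (f,e), (g,e), (h,a), (h,g), (i,c), (j,i).

14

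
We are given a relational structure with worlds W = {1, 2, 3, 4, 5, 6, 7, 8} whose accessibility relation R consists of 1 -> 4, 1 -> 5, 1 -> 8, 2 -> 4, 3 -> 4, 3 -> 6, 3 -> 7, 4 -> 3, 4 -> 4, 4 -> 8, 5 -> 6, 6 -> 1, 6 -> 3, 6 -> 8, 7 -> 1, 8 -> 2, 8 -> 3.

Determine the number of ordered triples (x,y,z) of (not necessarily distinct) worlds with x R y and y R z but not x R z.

Enumerating: (1,4,3), (1,5,6), (1,8,2), (1,8,3), (2,4,3), (2,4,8), (3,4,3), (3,4,8), (3,6,1), (3,6,3), (3,6,8), (3,7,1), … and 19 more.
Total: 31.

31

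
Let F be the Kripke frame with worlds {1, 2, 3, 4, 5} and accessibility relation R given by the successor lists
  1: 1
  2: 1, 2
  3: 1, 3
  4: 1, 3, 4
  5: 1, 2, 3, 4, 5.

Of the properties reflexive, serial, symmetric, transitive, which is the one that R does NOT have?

Reflexive: yes — every world is R-related to itself.
Serial: yes — every world has a successor (e.g. 1 R 1).
Symmetric: no — 2 R 1 but not 1 R 2.
Transitive: yes — every two-step R-path is closed by a direct edge.
Only symmetric fails.

symmetric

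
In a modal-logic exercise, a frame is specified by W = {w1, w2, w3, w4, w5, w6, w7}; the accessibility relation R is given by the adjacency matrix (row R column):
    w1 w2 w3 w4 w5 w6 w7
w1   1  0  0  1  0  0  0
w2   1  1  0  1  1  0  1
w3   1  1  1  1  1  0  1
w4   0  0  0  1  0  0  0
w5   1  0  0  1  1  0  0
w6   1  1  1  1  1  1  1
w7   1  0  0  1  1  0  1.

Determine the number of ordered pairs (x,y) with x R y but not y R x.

Enumerating: (w1,w4), (w2,w1), (w2,w4), (w2,w5), (w2,w7), (w3,w1), (w3,w2), (w3,w4), (w3,w5), (w3,w7), (w5,w1), (w5,w4), … and 9 more.
Total: 21.

21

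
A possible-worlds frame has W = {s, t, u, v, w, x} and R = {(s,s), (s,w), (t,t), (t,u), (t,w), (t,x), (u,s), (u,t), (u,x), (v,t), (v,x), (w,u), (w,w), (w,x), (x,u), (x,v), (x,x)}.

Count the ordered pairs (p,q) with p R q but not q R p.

Enumerating: (s,w), (t,w), (t,x), (u,s), (v,t), (w,u), (w,x).

7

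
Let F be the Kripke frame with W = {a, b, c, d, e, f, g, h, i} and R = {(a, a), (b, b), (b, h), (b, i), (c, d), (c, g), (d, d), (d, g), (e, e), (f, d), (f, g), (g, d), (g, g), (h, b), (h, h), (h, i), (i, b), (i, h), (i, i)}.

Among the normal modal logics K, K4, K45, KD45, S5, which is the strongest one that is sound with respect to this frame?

KD45

Transitive (axiom 4): yes — every two-step R-path is closed by a direct edge.
Euclidean (axiom 5): yes — any two successors of a common world are R-related.
Serial (axiom D): yes — every world has a successor (e.g. a R a).
Reflexive (axiom T): no — c is not related to itself.
So F validates K, K4, K45, KD45; S5 would additionally require R to be reflexive. The strongest is KD45.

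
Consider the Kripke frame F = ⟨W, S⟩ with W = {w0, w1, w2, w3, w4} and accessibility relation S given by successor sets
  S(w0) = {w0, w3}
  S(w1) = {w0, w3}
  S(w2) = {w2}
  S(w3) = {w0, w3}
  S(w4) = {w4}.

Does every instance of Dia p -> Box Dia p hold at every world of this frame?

The schema 5 characterises exactly the Euclidean frames.
Euclidean: yes — any two successors of a common world are S-related.

Yes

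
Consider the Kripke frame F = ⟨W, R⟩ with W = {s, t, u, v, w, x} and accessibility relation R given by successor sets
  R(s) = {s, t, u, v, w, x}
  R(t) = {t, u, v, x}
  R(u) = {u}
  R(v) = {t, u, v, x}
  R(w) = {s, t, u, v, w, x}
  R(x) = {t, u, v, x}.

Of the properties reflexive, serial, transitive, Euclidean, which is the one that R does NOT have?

Euclidean

Reflexive: yes — every world is R-related to itself.
Serial: yes — every world has a successor (e.g. s R s).
Transitive: yes — every two-step R-path is closed by a direct edge.
Euclidean: no — s R t and s R w, but not t R w.
Only Euclidean fails.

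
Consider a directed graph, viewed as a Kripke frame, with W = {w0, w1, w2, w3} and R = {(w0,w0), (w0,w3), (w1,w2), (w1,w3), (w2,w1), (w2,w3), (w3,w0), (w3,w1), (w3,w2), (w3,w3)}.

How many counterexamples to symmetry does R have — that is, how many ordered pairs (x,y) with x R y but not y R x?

R is symmetric; there are no such tuples.

0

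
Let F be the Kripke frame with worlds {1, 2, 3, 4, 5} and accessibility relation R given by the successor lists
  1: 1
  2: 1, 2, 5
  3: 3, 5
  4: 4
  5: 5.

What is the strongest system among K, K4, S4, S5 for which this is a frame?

Transitive (axiom 4): yes — every two-step R-path is closed by a direct edge.
Reflexive (axiom T): yes — every world is R-related to itself.
Euclidean (axiom 5): no — 2 R 1 and 2 R 5, but not 1 R 5.
So F validates K, K4, S4; S5 would additionally require R to be Euclidean. The strongest is S4.

S4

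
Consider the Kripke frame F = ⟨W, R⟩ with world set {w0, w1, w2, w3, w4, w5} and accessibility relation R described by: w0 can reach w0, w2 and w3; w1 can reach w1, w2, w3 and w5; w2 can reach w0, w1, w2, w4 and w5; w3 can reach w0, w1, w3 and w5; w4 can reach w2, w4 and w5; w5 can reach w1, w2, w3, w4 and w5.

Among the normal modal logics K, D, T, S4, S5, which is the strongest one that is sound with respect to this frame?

Serial (axiom D): yes — every world has a successor (e.g. w0 R w0).
Reflexive (axiom T): yes — every world is R-related to itself.
Transitive (axiom 4): no — w0 R w2 and w2 R w1, but not w0 R w1.
Euclidean (axiom 5): no — w0 R w2 and w0 R w3, but not w2 R w3.
So F validates K, D, T; S4 would additionally require R to be transitive. The strongest is T.

T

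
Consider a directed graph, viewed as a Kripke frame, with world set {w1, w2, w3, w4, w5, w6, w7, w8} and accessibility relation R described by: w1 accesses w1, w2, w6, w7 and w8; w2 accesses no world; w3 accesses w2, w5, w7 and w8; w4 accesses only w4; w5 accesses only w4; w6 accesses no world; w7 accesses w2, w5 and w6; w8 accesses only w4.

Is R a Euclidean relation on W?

Euclidean: no — w1 R w2 and w1 R w6, but not w2 R w6.

No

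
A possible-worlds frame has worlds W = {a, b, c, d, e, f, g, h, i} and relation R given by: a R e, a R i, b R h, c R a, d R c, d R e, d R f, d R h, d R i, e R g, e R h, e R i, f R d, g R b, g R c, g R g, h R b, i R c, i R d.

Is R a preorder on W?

No

Reflexive: no — a is not related to itself.
Transitive: no — a R e and e R g, but not a R g.
So R is not a preorder.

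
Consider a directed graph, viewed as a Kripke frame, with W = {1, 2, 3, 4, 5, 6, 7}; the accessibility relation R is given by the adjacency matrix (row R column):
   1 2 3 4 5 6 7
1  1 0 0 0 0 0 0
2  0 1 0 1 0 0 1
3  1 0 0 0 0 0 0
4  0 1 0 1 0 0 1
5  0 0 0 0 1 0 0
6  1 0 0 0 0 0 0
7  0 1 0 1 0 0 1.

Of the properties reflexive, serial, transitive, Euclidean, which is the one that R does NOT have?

Reflexive: no — 3 is not related to itself.
Serial: yes — every world has a successor (e.g. 1 R 1).
Transitive: yes — every two-step R-path is closed by a direct edge.
Euclidean: yes — any two successors of a common world are R-related.
Only reflexive fails.

reflexive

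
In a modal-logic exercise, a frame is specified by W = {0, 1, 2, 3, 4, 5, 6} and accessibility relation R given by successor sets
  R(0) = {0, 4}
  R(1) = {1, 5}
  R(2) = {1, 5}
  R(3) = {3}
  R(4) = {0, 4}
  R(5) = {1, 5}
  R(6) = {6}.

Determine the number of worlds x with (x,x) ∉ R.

1

Enumerating: 2.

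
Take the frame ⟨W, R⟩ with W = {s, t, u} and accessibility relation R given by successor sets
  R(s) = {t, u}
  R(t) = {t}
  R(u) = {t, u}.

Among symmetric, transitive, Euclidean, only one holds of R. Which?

Symmetric: no — s R t but not t R s.
Transitive: yes — every two-step R-path is closed by a direct edge.
Euclidean: no — s R t and s R u, but not t R u.
Only transitive holds.

transitive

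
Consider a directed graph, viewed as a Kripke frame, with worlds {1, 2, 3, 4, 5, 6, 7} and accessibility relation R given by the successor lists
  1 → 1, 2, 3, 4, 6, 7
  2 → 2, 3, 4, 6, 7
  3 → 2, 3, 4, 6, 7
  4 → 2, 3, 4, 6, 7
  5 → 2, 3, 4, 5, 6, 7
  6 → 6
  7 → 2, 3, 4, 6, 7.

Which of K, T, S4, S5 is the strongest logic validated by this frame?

S4

Reflexive (axiom T): yes — every world is R-related to itself.
Transitive (axiom 4): yes — every two-step R-path is closed by a direct edge.
Euclidean (axiom 5): no — 1 R 6 and 1 R 2, but not 6 R 2.
So F validates K, T, S4; S5 would additionally require R to be Euclidean. The strongest is S4.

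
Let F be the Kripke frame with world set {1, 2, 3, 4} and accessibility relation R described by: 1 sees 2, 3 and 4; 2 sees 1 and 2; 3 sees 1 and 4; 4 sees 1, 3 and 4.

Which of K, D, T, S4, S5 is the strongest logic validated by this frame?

D

Serial (axiom D): yes — every world has a successor (e.g. 1 R 2).
Reflexive (axiom T): no — 1 is not related to itself.
Transitive (axiom 4): no — 2 R 1 and 1 R 3, but not 2 R 3.
Euclidean (axiom 5): no — 1 R 2 and 1 R 3, but not 2 R 3.
So F validates K, D; T would additionally require R to be reflexive. The strongest is D.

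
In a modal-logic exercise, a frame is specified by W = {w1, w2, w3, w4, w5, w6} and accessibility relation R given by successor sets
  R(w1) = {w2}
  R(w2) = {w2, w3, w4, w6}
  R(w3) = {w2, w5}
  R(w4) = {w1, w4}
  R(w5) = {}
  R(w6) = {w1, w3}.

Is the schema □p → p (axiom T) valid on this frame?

No

Axiom T corresponds to the accessibility relation being reflexive.
Reflexive: no — w1 is not related to itself.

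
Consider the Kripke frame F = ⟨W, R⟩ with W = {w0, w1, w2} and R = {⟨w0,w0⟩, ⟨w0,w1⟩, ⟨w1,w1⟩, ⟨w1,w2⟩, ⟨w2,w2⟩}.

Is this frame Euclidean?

Euclidean: no — w0 R w1 and w0 R w0, but not w1 R w0.

No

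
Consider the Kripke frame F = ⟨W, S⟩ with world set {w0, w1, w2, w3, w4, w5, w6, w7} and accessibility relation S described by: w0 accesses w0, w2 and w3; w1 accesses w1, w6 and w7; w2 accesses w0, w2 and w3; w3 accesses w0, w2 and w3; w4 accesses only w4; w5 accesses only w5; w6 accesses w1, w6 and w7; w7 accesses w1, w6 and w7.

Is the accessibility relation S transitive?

Yes

Transitive: yes — every two-step S-path is closed by a direct edge.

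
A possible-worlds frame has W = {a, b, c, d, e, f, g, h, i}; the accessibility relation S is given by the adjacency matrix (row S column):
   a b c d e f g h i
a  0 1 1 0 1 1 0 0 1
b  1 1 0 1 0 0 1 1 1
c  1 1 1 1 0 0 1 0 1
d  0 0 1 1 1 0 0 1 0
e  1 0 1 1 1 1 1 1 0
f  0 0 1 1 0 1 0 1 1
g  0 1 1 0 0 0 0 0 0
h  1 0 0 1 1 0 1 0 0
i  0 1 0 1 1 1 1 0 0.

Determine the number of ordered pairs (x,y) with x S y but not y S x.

17

Enumerating: (a,f), (a,i), (b,d), (b,h), (c,b), (c,i), (e,c), (e,f), (e,g), (f,c), (f,d), (f,h), (h,a), (h,g), (i,d), (i,e), (i,g).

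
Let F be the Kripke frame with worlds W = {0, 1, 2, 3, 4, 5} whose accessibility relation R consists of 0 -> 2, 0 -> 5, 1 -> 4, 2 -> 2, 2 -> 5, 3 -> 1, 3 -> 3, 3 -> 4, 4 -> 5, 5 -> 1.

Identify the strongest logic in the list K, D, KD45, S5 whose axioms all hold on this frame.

Serial (axiom D): yes — every world has a successor (e.g. 0 R 2).
Euclidean (axiom 5): no — 0 R 5 and 0 R 2, but not 5 R 2.
Transitive (axiom 4): no — 0 R 5 and 5 R 1, but not 0 R 1.
Reflexive (axiom T): no — 0 is not related to itself.
So F validates K, D; KD45 would additionally require R to be Euclidean and transitive. The strongest is D.

D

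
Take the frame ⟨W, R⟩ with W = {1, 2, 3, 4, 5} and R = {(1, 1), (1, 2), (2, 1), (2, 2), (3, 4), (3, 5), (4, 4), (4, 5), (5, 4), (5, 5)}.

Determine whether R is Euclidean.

Yes

Euclidean: yes — any two successors of a common world are R-related.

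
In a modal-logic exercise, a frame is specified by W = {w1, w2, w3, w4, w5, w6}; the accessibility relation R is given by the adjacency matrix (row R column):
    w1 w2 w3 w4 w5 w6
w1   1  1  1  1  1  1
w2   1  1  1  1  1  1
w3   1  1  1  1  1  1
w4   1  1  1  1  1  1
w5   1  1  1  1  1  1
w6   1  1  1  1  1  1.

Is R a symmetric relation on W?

Yes

Symmetric: yes — every pair in R has its reverse in R.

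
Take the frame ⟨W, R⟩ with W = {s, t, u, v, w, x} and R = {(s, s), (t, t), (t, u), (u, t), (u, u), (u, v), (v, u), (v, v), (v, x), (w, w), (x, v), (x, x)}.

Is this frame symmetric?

Symmetric: yes — every pair in R has its reverse in R.

Yes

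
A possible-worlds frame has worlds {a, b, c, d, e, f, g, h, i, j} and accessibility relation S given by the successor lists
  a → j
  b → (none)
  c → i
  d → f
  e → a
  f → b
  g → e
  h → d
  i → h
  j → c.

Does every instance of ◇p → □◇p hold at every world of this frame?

By correspondence theory, 5 is valid on a frame iff S is Euclidean.
Euclidean: no — a S j and a S j, but not j S j.

No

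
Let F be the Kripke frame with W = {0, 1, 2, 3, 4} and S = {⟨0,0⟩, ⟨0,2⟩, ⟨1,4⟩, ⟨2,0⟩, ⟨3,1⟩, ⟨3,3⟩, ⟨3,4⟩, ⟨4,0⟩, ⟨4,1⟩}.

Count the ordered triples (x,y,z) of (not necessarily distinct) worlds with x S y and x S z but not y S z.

9

Enumerating: (0,2,2), (1,4,4), (3,1,1), (3,1,3), (3,4,3), (3,4,4), (4,0,1), (4,1,0), (4,1,1).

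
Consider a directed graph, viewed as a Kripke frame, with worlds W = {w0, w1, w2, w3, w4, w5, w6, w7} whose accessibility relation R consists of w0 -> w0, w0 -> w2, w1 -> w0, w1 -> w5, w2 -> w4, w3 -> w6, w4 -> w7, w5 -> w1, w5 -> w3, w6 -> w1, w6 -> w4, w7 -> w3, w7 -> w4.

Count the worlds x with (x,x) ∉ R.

7

Enumerating: w1, w2, w3, w4, w5, w6, w7.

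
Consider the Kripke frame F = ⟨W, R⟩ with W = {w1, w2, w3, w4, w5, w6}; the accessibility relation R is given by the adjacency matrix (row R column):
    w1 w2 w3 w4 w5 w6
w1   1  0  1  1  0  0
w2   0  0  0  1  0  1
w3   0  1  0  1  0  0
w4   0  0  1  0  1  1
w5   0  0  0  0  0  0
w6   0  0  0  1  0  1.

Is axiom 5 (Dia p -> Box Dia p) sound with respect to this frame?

No

The schema 5 characterises exactly the Euclidean frames.
Euclidean: no — w3 R w4 and w3 R w2, but not w4 R w2.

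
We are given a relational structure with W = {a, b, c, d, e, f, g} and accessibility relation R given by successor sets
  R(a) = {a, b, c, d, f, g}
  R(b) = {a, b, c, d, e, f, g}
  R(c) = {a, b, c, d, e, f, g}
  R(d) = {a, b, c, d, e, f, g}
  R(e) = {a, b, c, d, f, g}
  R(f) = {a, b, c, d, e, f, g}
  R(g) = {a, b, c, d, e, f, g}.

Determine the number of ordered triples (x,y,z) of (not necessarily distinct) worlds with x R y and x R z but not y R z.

10

Enumerating: (b,a,e), (b,e,e), (c,a,e), (c,e,e), (d,a,e), (d,e,e), (f,a,e), (f,e,e), (g,a,e), (g,e,e).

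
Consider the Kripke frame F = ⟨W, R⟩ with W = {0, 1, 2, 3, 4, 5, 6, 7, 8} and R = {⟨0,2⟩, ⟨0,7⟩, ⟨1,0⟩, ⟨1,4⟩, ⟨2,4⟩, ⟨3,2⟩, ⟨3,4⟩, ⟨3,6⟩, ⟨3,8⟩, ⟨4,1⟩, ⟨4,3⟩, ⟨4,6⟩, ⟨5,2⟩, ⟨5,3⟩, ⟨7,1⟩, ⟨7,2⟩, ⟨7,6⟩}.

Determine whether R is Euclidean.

No

Euclidean: no — 0 R 2 and 0 R 7, but not 2 R 7.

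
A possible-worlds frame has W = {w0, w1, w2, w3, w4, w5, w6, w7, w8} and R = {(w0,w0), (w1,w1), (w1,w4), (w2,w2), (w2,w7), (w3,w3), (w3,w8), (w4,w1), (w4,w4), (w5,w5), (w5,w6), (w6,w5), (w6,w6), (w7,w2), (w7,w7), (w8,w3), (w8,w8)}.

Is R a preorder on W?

Reflexive: yes — every world is R-related to itself.
Transitive: yes — every two-step R-path is closed by a direct edge.
So R is a preorder.

Yes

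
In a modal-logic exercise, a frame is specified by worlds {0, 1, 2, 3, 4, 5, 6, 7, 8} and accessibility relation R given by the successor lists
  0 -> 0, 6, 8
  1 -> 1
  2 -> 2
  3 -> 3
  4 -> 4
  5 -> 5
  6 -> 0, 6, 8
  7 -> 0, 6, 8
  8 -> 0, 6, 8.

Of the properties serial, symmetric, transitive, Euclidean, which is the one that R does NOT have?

Serial: yes — every world has a successor (e.g. 0 R 0).
Symmetric: no — 7 R 0 but not 0 R 7.
Transitive: yes — every two-step R-path is closed by a direct edge.
Euclidean: yes — any two successors of a common world are R-related.
Only symmetric fails.

symmetric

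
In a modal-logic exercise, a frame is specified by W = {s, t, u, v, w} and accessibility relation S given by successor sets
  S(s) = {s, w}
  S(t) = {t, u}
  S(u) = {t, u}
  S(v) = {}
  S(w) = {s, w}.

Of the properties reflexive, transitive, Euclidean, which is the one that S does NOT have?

reflexive

Reflexive: no — v is not related to itself.
Transitive: yes — every two-step S-path is closed by a direct edge.
Euclidean: yes — any two successors of a common world are S-related.
Only reflexive fails.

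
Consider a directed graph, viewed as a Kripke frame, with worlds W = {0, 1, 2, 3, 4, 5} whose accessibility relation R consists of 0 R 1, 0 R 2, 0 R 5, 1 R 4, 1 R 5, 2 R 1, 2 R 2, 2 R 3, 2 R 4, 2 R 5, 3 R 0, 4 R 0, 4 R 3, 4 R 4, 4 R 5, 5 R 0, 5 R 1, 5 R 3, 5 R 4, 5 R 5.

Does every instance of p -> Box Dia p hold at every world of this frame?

No

By correspondence theory, B is valid on a frame iff R is symmetric.
Symmetric: no — 0 R 1 but not 1 R 0.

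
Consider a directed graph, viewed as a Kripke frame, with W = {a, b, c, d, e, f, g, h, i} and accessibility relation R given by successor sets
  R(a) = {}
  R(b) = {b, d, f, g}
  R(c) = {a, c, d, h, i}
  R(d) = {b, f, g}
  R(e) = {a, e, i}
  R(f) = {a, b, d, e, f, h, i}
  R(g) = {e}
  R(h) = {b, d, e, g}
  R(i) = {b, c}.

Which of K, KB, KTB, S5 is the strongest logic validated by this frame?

K

Symmetric (axiom B): no — b R g but not g R b.
Reflexive (axiom T): no — a is not related to itself.
Euclidean (axiom 5): no — b R f and b R g, but not f R g.
So F validates K; KB would additionally require R to be symmetric. The strongest is K.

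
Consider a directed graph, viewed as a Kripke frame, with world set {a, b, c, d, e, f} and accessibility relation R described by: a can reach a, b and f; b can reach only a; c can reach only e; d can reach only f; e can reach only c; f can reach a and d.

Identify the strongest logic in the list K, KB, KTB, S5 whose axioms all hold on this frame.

Symmetric (axiom B): yes — every pair in R has its reverse in R.
Reflexive (axiom T): no — b is not related to itself.
Euclidean (axiom 5): no — a R b and a R f, but not b R f.
So F validates K, KB; KTB would additionally require R to be reflexive. The strongest is KB.

KB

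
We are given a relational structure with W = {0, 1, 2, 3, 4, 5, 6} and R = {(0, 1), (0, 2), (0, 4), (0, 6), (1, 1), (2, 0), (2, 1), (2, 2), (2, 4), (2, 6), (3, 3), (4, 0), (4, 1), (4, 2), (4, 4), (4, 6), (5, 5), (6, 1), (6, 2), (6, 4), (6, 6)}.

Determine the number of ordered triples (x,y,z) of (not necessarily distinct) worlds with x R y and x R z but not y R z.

18

Enumerating: (0,1,2), (0,1,4), (0,1,6), (2,0,0), (2,1,0), (2,1,2), (2,1,4), (2,1,6), (2,6,0), (4,0,0), (4,1,0), (4,1,2), (4,1,4), (4,1,6), (4,6,0), (6,1,2), (6,1,4), (6,1,6).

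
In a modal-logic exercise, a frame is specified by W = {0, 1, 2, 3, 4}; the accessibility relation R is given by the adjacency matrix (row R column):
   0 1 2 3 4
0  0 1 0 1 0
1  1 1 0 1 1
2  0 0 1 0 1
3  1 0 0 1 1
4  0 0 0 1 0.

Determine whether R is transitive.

Transitive: no — 0 R 1 and 1 R 4, but not 0 R 4.

No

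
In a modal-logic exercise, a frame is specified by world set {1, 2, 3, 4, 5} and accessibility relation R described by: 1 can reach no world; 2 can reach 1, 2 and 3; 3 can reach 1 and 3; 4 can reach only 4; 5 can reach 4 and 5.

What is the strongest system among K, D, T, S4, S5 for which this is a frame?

K

Serial (axiom D): no — 1 has no R-successor.
Reflexive (axiom T): no — 1 is not related to itself.
Transitive (axiom 4): yes — every two-step R-path is closed by a direct edge.
Euclidean (axiom 5): no — 2 R 1 and 2 R 3, but not 1 R 3.
So F validates K; D would additionally require R to be serial. The strongest is K.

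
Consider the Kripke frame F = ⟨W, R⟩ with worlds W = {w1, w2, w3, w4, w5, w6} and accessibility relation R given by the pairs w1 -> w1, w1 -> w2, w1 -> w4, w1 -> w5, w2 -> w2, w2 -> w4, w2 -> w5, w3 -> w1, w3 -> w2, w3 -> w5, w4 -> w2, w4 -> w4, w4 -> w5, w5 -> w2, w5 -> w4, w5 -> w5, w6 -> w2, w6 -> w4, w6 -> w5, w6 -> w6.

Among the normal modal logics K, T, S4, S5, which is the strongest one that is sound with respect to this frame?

K

Reflexive (axiom T): no — w3 is not related to itself.
Transitive (axiom 4): no — w3 R w1 and w1 R w4, but not w3 R w4.
Euclidean (axiom 5): no — w3 R w2 and w3 R w1, but not w2 R w1.
So F validates K; T would additionally require R to be reflexive. The strongest is K.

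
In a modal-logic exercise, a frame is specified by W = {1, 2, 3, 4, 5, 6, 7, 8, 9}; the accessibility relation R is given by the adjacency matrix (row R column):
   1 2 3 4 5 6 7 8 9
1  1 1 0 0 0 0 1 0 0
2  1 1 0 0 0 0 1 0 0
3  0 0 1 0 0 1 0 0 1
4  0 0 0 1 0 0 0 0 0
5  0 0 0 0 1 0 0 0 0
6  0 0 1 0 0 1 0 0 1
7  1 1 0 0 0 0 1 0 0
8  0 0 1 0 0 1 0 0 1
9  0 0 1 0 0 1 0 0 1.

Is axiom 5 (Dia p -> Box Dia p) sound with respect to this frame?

The schema 5 characterises exactly the Euclidean frames.
Euclidean: yes — any two successors of a common world are R-related.

Yes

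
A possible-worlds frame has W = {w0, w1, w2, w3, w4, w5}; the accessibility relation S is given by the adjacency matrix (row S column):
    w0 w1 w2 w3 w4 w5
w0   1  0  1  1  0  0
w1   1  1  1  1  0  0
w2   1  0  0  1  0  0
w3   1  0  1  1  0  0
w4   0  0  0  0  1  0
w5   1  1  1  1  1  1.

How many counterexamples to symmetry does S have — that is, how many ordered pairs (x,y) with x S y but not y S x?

Enumerating: (w1,w0), (w1,w2), (w1,w3), (w5,w0), (w5,w1), (w5,w2), (w5,w3), (w5,w4).

8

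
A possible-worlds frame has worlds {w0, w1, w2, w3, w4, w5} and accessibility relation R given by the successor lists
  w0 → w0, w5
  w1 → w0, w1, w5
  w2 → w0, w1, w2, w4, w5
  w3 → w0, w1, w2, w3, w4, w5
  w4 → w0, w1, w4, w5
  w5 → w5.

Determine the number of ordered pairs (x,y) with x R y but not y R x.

Enumerating: (w0,w5), (w1,w0), (w1,w5), (w2,w0), (w2,w1), (w2,w4), (w2,w5), (w3,w0), (w3,w1), (w3,w2), (w3,w4), (w3,w5), (w4,w0), (w4,w1), (w4,w5).

15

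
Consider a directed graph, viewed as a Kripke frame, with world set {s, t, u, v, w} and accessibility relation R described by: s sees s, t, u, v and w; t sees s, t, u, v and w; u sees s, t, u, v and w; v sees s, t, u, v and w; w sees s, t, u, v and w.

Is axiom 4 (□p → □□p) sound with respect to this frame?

Yes

By correspondence theory, 4 is valid on a frame iff R is transitive.
Transitive: yes — every two-step R-path is closed by a direct edge.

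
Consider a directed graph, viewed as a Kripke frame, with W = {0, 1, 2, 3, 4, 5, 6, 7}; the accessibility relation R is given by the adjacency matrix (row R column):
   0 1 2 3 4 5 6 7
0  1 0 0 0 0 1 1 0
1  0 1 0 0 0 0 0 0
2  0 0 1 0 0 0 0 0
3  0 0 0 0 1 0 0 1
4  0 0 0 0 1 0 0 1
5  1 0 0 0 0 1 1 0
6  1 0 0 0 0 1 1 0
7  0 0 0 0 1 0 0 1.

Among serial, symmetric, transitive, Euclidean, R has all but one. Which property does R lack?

Serial: yes — every world has a successor (e.g. 0 R 0).
Symmetric: no — 3 R 4 but not 4 R 3.
Transitive: yes — every two-step R-path is closed by a direct edge.
Euclidean: yes — any two successors of a common world are R-related.
Only symmetric fails.

symmetric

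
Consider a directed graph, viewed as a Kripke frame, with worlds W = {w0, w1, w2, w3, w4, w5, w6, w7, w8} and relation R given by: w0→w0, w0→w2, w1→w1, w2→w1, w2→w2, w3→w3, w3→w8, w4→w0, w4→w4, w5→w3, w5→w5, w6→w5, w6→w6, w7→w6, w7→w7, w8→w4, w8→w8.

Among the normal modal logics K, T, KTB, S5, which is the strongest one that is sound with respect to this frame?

Reflexive (axiom T): yes — every world is R-related to itself.
Symmetric (axiom B): no — w0 R w2 but not w2 R w0.
Euclidean (axiom 5): no — w0 R w2 and w0 R w0, but not w2 R w0.
So F validates K, T; KTB would additionally require R to be symmetric. The strongest is T.

T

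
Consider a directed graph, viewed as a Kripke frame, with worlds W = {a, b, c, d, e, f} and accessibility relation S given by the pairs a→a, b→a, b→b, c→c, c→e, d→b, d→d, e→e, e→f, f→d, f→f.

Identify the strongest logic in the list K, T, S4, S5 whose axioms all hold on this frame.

Reflexive (axiom T): yes — every world is S-related to itself.
Transitive (axiom 4): no — c S e and e S f, but not c S f.
Euclidean (axiom 5): no — b S a and b S b, but not a S b.
So F validates K, T; S4 would additionally require S to be transitive. The strongest is T.

T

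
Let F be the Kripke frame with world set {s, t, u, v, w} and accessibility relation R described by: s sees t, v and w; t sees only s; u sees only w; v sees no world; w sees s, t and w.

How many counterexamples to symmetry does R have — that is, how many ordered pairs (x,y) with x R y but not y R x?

3

Enumerating: (s,v), (u,w), (w,t).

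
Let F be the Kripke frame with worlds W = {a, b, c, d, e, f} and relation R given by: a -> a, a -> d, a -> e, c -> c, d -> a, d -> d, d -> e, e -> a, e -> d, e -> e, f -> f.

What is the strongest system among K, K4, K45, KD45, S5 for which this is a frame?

K45

Transitive (axiom 4): yes — every two-step R-path is closed by a direct edge.
Euclidean (axiom 5): yes — any two successors of a common world are R-related.
Serial (axiom D): no — b has no R-successor.
Reflexive (axiom T): no — b is not related to itself.
So F validates K, K4, K45; KD45 would additionally require R to be serial. The strongest is K45.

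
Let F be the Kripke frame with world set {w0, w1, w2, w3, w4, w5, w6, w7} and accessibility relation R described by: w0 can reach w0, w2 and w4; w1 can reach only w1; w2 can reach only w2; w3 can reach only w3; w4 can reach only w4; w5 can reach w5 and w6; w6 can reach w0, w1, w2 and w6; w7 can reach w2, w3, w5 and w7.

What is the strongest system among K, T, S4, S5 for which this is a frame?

T

Reflexive (axiom T): yes — every world is R-related to itself.
Transitive (axiom 4): no — w5 R w6 and w6 R w0, but not w5 R w0.
Euclidean (axiom 5): no — w0 R w2 and w0 R w4, but not w2 R w4.
So F validates K, T; S4 would additionally require R to be transitive. The strongest is T.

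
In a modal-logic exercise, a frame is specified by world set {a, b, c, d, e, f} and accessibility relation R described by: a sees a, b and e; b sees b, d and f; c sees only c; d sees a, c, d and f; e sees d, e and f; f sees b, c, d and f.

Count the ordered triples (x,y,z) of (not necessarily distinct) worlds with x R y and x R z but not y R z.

19

Enumerating: (a,b,a), (a,b,e), (a,e,a), (a,e,b), (b,d,b), (d,a,c), (d,a,d), (d,a,f), (d,c,a), (d,c,d), (d,c,f), (d,f,a), … and 7 more.
Total: 19.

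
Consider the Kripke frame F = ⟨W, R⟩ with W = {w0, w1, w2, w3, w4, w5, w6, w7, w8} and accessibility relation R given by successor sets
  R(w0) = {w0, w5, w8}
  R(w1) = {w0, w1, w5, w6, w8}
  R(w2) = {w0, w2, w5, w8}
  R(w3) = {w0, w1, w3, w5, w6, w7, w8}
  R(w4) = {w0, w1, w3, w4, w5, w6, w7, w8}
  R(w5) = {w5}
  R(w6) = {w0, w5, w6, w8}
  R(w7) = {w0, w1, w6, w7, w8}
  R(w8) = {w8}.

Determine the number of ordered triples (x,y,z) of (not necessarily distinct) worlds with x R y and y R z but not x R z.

3

Enumerating: (w7,w0,w5), (w7,w1,w5), (w7,w6,w5).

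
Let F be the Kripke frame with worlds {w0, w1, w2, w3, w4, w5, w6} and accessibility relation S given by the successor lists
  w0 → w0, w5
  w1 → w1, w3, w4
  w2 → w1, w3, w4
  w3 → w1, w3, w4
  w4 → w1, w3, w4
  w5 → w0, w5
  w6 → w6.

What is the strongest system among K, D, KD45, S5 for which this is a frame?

Serial (axiom D): yes — every world has a successor (e.g. w0 S w0).
Euclidean (axiom 5): yes — any two successors of a common world are S-related.
Transitive (axiom 4): yes — every two-step S-path is closed by a direct edge.
Reflexive (axiom T): no — w2 is not related to itself.
So F validates K, D, KD45; S5 would additionally require S to be reflexive. The strongest is KD45.

KD45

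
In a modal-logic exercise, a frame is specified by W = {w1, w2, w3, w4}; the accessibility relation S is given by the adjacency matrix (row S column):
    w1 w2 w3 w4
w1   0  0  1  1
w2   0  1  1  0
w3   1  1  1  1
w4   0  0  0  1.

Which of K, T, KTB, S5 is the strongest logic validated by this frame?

K

Reflexive (axiom T): no — w1 is not related to itself.
Symmetric (axiom B): no — w1 S w4 but not w4 S w1.
Euclidean (axiom 5): no — w1 S w4 and w1 S w3, but not w4 S w3.
So F validates K; T would additionally require S to be reflexive. The strongest is K.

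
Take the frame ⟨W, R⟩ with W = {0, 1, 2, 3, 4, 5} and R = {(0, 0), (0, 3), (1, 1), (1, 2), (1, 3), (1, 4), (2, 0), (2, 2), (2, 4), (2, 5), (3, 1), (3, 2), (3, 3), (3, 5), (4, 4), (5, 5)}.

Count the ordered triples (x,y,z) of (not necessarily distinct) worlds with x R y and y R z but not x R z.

Enumerating: (0,3,1), (0,3,2), (0,3,5), (1,2,0), (1,2,5), (1,3,5), (2,0,3), (3,1,4), (3,2,0), (3,2,4).

10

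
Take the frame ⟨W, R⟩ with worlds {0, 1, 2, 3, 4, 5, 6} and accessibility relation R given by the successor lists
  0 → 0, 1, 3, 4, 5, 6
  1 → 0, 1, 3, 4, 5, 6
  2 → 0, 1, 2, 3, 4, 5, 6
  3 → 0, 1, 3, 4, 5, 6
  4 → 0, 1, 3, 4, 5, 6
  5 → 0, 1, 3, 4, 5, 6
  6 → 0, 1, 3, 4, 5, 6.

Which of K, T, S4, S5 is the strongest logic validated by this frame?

S4

Reflexive (axiom T): yes — every world is R-related to itself.
Transitive (axiom 4): yes — every two-step R-path is closed by a direct edge.
Euclidean (axiom 5): no — 2 R 0 and 2 R 2, but not 0 R 2.
So F validates K, T, S4; S5 would additionally require R to be Euclidean. The strongest is S4.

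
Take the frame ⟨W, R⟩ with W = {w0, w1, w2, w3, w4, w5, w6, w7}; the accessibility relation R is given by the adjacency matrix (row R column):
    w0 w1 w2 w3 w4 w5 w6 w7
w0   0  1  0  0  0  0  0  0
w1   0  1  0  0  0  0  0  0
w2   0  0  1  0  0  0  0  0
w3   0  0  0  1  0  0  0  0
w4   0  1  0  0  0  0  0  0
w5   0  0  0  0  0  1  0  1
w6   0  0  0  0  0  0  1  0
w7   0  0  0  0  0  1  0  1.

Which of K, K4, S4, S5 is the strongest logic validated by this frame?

Transitive (axiom 4): yes — every two-step R-path is closed by a direct edge.
Reflexive (axiom T): no — w0 is not related to itself.
Euclidean (axiom 5): yes — any two successors of a common world are R-related.
So F validates K, K4; S4 would additionally require R to be reflexive. The strongest is K4.

K4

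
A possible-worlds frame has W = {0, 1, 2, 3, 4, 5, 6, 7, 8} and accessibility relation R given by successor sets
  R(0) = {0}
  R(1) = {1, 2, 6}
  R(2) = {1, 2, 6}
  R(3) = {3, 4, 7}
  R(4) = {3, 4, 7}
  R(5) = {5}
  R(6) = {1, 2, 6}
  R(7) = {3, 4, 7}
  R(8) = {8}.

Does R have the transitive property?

Yes

Transitive: yes — every two-step R-path is closed by a direct edge.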